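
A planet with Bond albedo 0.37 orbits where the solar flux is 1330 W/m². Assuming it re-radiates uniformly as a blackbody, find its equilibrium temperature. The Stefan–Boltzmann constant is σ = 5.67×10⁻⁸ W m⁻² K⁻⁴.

Power absorbed = (1−a)S·πR²; power emitted = 4πR²σT⁴. Equating and cancelling πR²:
T = ((1−a)S / 4σ)^(1/4) = (838 / (4 × 5.67×10⁻⁸))^(1/4) = (3.69×10^9)^(1/4).
T = 247 K.

T ≈ 247 K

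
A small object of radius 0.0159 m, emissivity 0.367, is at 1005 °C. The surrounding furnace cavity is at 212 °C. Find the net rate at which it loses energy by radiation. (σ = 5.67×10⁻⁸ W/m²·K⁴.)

A = 4πr² = 4π × (0.0159)² = 3.18×10^-3 m².
Convert: 1005 °C = 1278 K; 212 °C = 485 K.
Q = εσA(T⁴ − T_s⁴). T⁴ − T_s⁴ = (1278)⁴ − (485)⁴ = 2.67×10^12 − 5.53×10^10 = 2.61×10^12 K⁴.
Q = 0.367 × 5.67×10⁻⁸ × 3.18×10^-3 × 2.61×10^12 = 173 W.

Q ≈ 173 W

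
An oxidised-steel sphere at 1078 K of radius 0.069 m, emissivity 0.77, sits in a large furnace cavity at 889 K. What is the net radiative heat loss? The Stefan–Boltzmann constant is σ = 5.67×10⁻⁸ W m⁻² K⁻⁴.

Q ≈ 1900 W

A = 4πr² = 4π × (0.069)² = 0.0598 m².
Q = εσA(T⁴ − T_s⁴). T⁴ − T_s⁴ = (1078)⁴ − (889)⁴ = 1.35×10^12 − 6.25×10^11 = 7.26×10^11 K⁴.
Q = 0.77 × 5.67×10⁻⁸ × 0.0598 × 7.26×10^11 = 1900 W.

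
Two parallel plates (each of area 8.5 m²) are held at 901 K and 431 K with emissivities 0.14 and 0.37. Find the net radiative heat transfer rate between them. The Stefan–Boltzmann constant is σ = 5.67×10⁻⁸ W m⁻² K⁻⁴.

For two large parallel gray plates, q = σ(T₁⁴ − T₂⁴) / (1/ε₁ + 1/ε₂ − 1).
1/ε₁ + 1/ε₂ − 1 = 1/0.14 + 1/0.37 − 1 = 8.846.
T₁⁴ − T₂⁴ = 6.59×10^11 − 3.45×10^10 = 6.25×10^11 K⁴.
q = 5.67×10⁻⁸ × 6.25×10^11 / 8.846 = 4000 W/m².
Q = q·A = 4000 × 8.5 = 34000 W.

Q ≈ 34000 W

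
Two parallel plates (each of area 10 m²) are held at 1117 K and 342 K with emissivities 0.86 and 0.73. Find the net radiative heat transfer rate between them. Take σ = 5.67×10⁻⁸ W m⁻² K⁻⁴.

For two large parallel gray plates, q = σ(T₁⁴ − T₂⁴) / (1/ε₁ + 1/ε₂ − 1).
1/ε₁ + 1/ε₂ − 1 = 1/0.86 + 1/0.73 − 1 = 1.533.
T₁⁴ − T₂⁴ = 1.56×10^12 − 1.37×10^10 = 1.54×10^12 K⁴.
q = 5.67×10⁻⁸ × 1.54×10^12 / 1.533 = 57100 W/m².
Q = q·A = 57100 × 10 = 5.71×10^5 W.

Q ≈ 5.71×10^5 W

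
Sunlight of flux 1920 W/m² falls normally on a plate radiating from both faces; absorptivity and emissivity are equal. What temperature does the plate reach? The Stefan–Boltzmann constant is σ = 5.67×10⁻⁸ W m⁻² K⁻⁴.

Absorbed flux αS = emitted flux 2εσT⁴ per unit area; with α = ε this gives T = (S/2σ)^(1/4).
T = (1920 / (2 × 5.67×10⁻⁸))^(1/4) = (1.69×10^10)^(1/4).
T = 361 K.

T ≈ 361 K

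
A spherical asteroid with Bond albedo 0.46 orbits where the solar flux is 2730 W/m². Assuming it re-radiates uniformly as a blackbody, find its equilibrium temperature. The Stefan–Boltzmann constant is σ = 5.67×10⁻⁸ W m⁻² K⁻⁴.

Power absorbed = (1−a)S·πR²; power emitted = 4πR²σT⁴. Equating and cancelling πR²:
T = ((1−a)S / 4σ)^(1/4) = (1470 / (4 × 5.67×10⁻⁸))^(1/4) = (6.50×10^9)^(1/4).
T = 284 K.

T ≈ 284 K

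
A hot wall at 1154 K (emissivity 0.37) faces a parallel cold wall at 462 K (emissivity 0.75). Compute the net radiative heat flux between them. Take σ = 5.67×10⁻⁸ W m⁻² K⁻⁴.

q ≈ 32300 W/m²

For two large parallel gray plates, q = σ(T₁⁴ − T₂⁴) / (1/ε₁ + 1/ε₂ − 1).
1/ε₁ + 1/ε₂ − 1 = 1/0.37 + 1/0.75 − 1 = 3.036.
T₁⁴ − T₂⁴ = 1.77×10^12 − 4.56×10^10 = 1.73×10^12 K⁴.
q = 5.67×10⁻⁸ × 1.73×10^12 / 3.036 = 32300 W/m².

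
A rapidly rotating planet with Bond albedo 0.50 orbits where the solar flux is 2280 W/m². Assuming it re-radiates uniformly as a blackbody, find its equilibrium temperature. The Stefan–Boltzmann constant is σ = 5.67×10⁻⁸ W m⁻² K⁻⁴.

T ≈ 266 K

Power absorbed = (1−a)S·πR²; power emitted = 4πR²σT⁴. Equating and cancelling πR²:
T = ((1−a)S / 4σ)^(1/4) = (1140 / (4 × 5.67×10⁻⁸))^(1/4) = (5.03×10^9)^(1/4).
T = 266 K.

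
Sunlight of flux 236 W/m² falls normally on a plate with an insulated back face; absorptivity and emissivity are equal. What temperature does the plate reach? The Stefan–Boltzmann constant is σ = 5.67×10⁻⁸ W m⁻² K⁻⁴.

T ≈ 254 K

Absorbed flux αS = emitted flux εσT⁴ (one radiating face); with α = ε, T = (S/σ)^(1/4).
T = (236 / 5.67×10⁻⁸)^(1/4) = (4.16×10^9)^(1/4).
T = 254 K.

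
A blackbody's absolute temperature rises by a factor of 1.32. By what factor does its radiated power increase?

P ∝ T⁴, so the power scales as (1.32)⁴ = 3.04.

factor ≈ 3.04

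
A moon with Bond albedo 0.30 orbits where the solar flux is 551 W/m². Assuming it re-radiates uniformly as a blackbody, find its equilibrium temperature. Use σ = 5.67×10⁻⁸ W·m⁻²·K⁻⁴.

Power absorbed = (1−a)S·πR²; power emitted = 4πR²σT⁴. Equating and cancelling πR²:
T = ((1−a)S / 4σ)^(1/4) = (386 / (4 × 5.67×10⁻⁸))^(1/4) = (1.70×10^9)^(1/4).
T = 203 K.

T ≈ 203 K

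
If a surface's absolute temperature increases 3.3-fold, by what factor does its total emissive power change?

P ∝ T⁴, so the power scales as (3.3)⁴ = 119.

factor ≈ 119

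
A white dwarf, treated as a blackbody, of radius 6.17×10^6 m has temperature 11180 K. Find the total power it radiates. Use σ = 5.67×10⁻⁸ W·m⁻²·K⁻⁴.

P ≈ 4.24×10^23 W

A = 4πr² = 4π × (6.17×10^6)² = 4.78×10^14 m².
P = σAT⁴ = 5.67×10⁻⁸ × 4.78×10^14 × (11180)⁴ = 5.67×10⁻⁸ × 4.78×10^14 × 1.56×10^16.
P = 4.24×10^23 W.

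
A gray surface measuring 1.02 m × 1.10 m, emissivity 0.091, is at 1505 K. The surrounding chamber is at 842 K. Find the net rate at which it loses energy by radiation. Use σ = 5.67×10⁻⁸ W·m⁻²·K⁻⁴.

Q ≈ 26800 W

A = 1.02 × 1.10 = 1.12 m².
Q = εσA(T⁴ − T_s⁴). T⁴ − T_s⁴ = (1505)⁴ − (842)⁴ = 5.13×10^12 − 5.03×10^11 = 4.63×10^12 K⁴.
Q = 0.091 × 5.67×10⁻⁸ × 1.12 × 4.63×10^12 = 26800 W.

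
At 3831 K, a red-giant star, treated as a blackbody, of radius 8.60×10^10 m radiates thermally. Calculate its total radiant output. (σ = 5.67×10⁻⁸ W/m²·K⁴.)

P ≈ 1.14×10^30 W

A = 4πr² = 4π × (8.60×10^10)² = 9.29×10^22 m².
P = σAT⁴ = 5.67×10⁻⁸ × 9.29×10^22 × (3831)⁴ = 5.67×10⁻⁸ × 9.29×10^22 × 2.15×10^14.
P = 1.14×10^30 W.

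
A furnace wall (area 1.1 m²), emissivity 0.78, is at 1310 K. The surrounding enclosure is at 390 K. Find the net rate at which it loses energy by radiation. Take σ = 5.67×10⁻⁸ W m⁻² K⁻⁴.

Q ≈ 1.42×10^5 W

Q = εσA(T⁴ − T_s⁴). T⁴ − T_s⁴ = (1310)⁴ − (390)⁴ = 2.94×10^12 − 2.31×10^10 = 2.92×10^12 K⁴.
Q = 0.78 × 5.67×10⁻⁸ × 1.10 × 2.92×10^12 = 1.42×10^5 W.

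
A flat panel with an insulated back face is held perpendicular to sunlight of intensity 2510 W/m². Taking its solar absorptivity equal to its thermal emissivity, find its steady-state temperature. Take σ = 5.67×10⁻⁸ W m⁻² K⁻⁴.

T ≈ 459 K

Absorbed flux αS = emitted flux εσT⁴ (one radiating face); with α = ε, T = (S/σ)^(1/4).
T = (2510 / 5.67×10⁻⁸)^(1/4) = (4.43×10^10)^(1/4).
T = 459 K.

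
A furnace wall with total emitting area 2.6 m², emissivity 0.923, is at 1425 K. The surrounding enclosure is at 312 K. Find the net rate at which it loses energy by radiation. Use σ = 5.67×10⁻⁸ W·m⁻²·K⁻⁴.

Q ≈ 5.60×10^5 W

Q = εσA(T⁴ − T_s⁴). T⁴ − T_s⁴ = (1425)⁴ − (312)⁴ = 4.12×10^12 − 9.48×10^9 = 4.11×10^12 K⁴.
Q = 0.923 × 5.67×10⁻⁸ × 2.60 × 4.11×10^12 = 5.60×10^5 W.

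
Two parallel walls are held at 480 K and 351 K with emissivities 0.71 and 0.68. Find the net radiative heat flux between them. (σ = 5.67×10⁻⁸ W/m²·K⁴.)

q ≈ 1140 W/m²

For two large parallel gray plates, q = σ(T₁⁴ − T₂⁴) / (1/ε₁ + 1/ε₂ − 1).
1/ε₁ + 1/ε₂ − 1 = 1/0.71 + 1/0.68 − 1 = 1.879.
T₁⁴ − T₂⁴ = 5.31×10^10 − 1.52×10^10 = 3.79×10^10 K⁴.
q = 5.67×10⁻⁸ × 3.79×10^10 / 1.879 = 1140 W/m².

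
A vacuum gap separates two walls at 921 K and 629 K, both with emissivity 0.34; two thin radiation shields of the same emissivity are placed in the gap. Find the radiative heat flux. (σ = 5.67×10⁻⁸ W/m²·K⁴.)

Each of the 3 gaps contributes resistance (2/ε − 1) = 2/0.34 − 1 = 4.882; total = 14.65.
q = σ(T₁⁴ − T₂⁴) / 14.65 = 5.67×10⁻⁸ × 5.63×10^11 / 14.65 = 2180 W/m².

q ≈ 2180 W/m²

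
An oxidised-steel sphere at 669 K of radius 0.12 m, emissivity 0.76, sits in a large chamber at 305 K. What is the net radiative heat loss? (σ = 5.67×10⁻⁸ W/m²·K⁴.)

Q ≈ 1490 W

A = 4πr² = 4π × (0.12)² = 0.181 m².
Q = εσA(T⁴ − T_s⁴). T⁴ − T_s⁴ = (669)⁴ − (305)⁴ = 2.00×10^11 − 8.65×10^9 = 1.92×10^11 K⁴.
Q = 0.76 × 5.67×10⁻⁸ × 0.181 × 1.92×10^11 = 1490 W.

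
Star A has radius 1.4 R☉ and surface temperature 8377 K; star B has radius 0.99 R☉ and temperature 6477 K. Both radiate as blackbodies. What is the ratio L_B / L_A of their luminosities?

L_B/L_A ≈ 0.179

L = 4πR²σT⁴ ∝ R²T⁴, so L_B/L_A = (0.99/1.4)² × (6477/8377)⁴ = 0.500 × 0.357 = 0.179.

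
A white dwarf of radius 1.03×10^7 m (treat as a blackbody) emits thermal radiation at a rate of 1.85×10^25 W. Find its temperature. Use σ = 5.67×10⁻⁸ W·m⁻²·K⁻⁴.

A = 4πr² = 4π × (1.03×10^7)² = 1.33×10^15 m².
From P = σAT⁴, T = (P / σA)^(1/4) = (1.85×10^25 / (5.67×10⁻⁸ × 1.33×10^15))^(1/4).
T = (2.45×10^17)^(1/4) = 22200 K.

T ≈ 22200 K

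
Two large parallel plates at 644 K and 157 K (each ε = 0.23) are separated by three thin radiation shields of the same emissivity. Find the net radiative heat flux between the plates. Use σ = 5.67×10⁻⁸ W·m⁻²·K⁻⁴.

q ≈ 316 W/m²

Each of the 4 gaps contributes resistance (2/ε − 1) = 2/0.23 − 1 = 7.696; total = 30.78.
q = σ(T₁⁴ − T₂⁴) / 30.78 = 5.67×10⁻⁸ × 1.71×10^11 / 30.78 = 316 W/m².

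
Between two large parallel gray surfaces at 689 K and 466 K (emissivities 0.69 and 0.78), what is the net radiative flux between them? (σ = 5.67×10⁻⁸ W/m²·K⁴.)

For two large parallel gray plates, q = σ(T₁⁴ − T₂⁴) / (1/ε₁ + 1/ε₂ − 1).
1/ε₁ + 1/ε₂ − 1 = 1/0.69 + 1/0.78 − 1 = 1.731.
T₁⁴ − T₂⁴ = 2.25×10^11 − 4.72×10^10 = 1.78×10^11 K⁴.
q = 5.67×10⁻⁸ × 1.78×10^11 / 1.731 = 5840 W/m².

q ≈ 5840 W/m²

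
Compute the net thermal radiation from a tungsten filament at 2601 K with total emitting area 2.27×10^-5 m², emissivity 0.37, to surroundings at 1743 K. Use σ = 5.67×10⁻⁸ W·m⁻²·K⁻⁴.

Q = εσA(T⁴ − T_s⁴). T⁴ − T_s⁴ = (2601)⁴ − (1743)⁴ = 4.58×10^13 − 9.23×10^12 = 3.65×10^13 K⁴.
Q = 0.37 × 5.67×10⁻⁸ × 2.27×10^-5 × 3.65×10^13 = 17.4 W.

Q ≈ 17.4 W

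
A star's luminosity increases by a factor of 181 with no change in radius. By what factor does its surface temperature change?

factor ≈ 3.67

P ∝ T⁴ ⇒ T ∝ P^(1/4), so T scales by (181)^(1/4) = 3.67.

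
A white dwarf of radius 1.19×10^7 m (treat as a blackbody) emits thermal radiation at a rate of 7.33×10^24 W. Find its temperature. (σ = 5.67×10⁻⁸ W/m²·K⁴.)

A = 4πr² = 4π × (1.19×10^7)² = 1.78×10^15 m².
From P = σAT⁴, T = (P / σA)^(1/4) = (7.33×10^24 / (5.67×10⁻⁸ × 1.78×10^15))^(1/4).
T = (7.26×10^16)^(1/4) = 16400 K.

T ≈ 16400 K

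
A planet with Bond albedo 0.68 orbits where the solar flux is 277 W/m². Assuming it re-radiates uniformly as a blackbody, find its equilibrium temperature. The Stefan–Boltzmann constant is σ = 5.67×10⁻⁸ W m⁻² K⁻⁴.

Power absorbed = (1−a)S·πR²; power emitted = 4πR²σT⁴. Equating and cancelling πR²:
T = ((1−a)S / 4σ)^(1/4) = (88.6 / (4 × 5.67×10⁻⁸))^(1/4) = (3.91×10^8)^(1/4).
T = 141 K.

T ≈ 141 K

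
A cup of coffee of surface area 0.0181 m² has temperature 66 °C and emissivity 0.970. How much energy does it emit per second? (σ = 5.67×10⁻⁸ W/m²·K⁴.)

P ≈ 13.1 W

66 °C = 339 K.
P = εσAT⁴ = 0.970 × 5.67×10⁻⁸ × 0.0181 × (339)⁴ = 0.970 × 5.67×10⁻⁸ × 0.0181 × 1.32×10^10.
P = 13.1 W.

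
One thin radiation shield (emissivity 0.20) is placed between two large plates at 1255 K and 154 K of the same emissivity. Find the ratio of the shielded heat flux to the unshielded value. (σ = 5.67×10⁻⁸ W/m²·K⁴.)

ratio ≈ 0.500

With N identical shields there are N+1 = 2 gaps in series, each with the same radiative resistance, so the flux falls to 1/(N+1) of its unshielded value.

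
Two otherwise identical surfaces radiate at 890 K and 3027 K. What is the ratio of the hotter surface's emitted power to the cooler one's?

P ∝ T⁴, so the ratio is (3027/890)⁴ = (3.401)⁴ = 134.

ratio ≈ 134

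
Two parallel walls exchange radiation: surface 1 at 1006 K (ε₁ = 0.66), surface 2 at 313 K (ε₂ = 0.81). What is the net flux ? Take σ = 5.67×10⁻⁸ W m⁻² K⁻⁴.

For two large parallel gray plates, q = σ(T₁⁴ − T₂⁴) / (1/ε₁ + 1/ε₂ − 1).
1/ε₁ + 1/ε₂ − 1 = 1/0.66 + 1/0.81 − 1 = 1.750.
T₁⁴ − T₂⁴ = 1.02×10^12 − 9.60×10^9 = 1.01×10^12 K⁴.
q = 5.67×10⁻⁸ × 1.01×10^12 / 1.750 = 32900 W/m².

q ≈ 32900 W/m²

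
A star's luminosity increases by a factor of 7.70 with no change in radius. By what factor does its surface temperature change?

factor ≈ 1.67

P ∝ T⁴ ⇒ T ∝ P^(1/4), so T scales by (7.70)^(1/4) = 1.67.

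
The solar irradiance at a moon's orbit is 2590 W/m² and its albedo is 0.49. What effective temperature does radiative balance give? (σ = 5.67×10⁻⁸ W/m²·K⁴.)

Power absorbed = (1−a)S·πR²; power emitted = 4πR²σT⁴. Equating and cancelling πR²:
T = ((1−a)S / 4σ)^(1/4) = (1320 / (4 × 5.67×10⁻⁸))^(1/4) = (5.82×10^9)^(1/4).
T = 276 K.

T ≈ 276 K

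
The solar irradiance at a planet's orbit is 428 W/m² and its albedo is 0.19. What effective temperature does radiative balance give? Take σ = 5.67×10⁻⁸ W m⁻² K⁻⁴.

Power absorbed = (1−a)S·πR²; power emitted = 4πR²σT⁴. Equating and cancelling πR²:
T = ((1−a)S / 4σ)^(1/4) = (347 / (4 × 5.67×10⁻⁸))^(1/4) = (1.53×10^9)^(1/4).
T = 198 K.

T ≈ 198 K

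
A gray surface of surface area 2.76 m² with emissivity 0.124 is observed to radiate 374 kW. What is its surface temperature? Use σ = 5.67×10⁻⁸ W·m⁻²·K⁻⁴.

T ≈ 2100 K

From P = εσAT⁴, T = (P / εσA)^(1/4) = (3.74×10^5 / (0.124 × 5.67×10⁻⁸ × 2.76))^(1/4).
T = (1.93×10^13)^(1/4) = 2100 K.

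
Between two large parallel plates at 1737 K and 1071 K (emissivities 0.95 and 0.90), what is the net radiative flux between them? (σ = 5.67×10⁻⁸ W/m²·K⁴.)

q ≈ 3.79×10^5 W/m²

For two large parallel gray plates, q = σ(T₁⁴ − T₂⁴) / (1/ε₁ + 1/ε₂ − 1).
1/ε₁ + 1/ε₂ − 1 = 1/0.95 + 1/0.90 − 1 = 1.164.
T₁⁴ − T₂⁴ = 9.10×10^12 − 1.32×10^12 = 7.79×10^12 K⁴.
q = 5.67×10⁻⁸ × 7.79×10^12 / 1.164 = 3.79×10^5 W/m².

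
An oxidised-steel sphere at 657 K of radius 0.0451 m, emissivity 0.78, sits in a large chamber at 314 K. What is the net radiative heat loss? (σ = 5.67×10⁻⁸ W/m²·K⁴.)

Q ≈ 200 W

A = 4πr² = 4π × (0.0451)² = 0.0256 m².
Q = εσA(T⁴ − T_s⁴). T⁴ − T_s⁴ = (657)⁴ − (314)⁴ = 1.86×10^11 − 9.72×10^9 = 1.77×10^11 K⁴.
Q = 0.78 × 5.67×10⁻⁸ × 0.0256 × 1.77×10^11 = 200 W.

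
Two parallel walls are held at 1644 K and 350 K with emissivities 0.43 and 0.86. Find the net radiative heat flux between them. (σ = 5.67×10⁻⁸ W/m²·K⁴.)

For two large parallel gray plates, q = σ(T₁⁴ − T₂⁴) / (1/ε₁ + 1/ε₂ − 1).
1/ε₁ + 1/ε₂ − 1 = 1/0.43 + 1/0.86 − 1 = 2.488.
T₁⁴ − T₂⁴ = 7.30×10^12 − 1.50×10^10 = 7.29×10^12 K⁴.
q = 5.67×10⁻⁸ × 7.29×10^12 / 2.488 = 1.66×10^5 W/m².

q ≈ 1.66×10^5 W/m²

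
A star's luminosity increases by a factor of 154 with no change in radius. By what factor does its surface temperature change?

P ∝ T⁴ ⇒ T ∝ P^(1/4), so T scales by (154)^(1/4) = 3.52.

factor ≈ 3.52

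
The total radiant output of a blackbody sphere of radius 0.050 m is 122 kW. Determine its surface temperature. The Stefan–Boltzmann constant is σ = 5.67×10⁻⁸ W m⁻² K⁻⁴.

T ≈ 2880 K

A = 4πr² = 4π × (0.050)² = 0.0314 m².
From P = σAT⁴, T = (P / σA)^(1/4) = (1.22×10^5 / (5.67×10⁻⁸ × 0.0314))^(1/4).
T = (6.85×10^13)^(1/4) = 2880 K.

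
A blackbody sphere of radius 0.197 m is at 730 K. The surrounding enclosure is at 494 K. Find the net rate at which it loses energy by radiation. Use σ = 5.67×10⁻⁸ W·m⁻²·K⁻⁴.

Q ≈ 6210 W

A = 4πr² = 4π × (0.197)² = 0.488 m².
Q = σA(T⁴ − T_s⁴). T⁴ − T_s⁴ = (730)⁴ − (494)⁴ = 2.84×10^11 − 5.96×10^10 = 2.24×10^11 K⁴.
Q = 5.67×10⁻⁸ × 0.488 × 2.24×10^11 = 6210 W.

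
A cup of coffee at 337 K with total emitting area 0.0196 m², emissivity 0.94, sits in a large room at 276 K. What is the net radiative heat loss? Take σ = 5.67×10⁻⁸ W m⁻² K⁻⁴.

Q = εσA(T⁴ − T_s⁴). T⁴ − T_s⁴ = (337)⁴ − (276)⁴ = 1.29×10^10 − 5.80×10^9 = 7.10×10^9 K⁴.
Q = 0.94 × 5.67×10⁻⁸ × 0.0196 × 7.10×10^9 = 7.41 W.

Q ≈ 7.41 W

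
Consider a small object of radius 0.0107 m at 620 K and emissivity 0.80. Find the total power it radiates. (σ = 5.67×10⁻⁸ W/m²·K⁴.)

P ≈ 9.64 W

A = 4πr² = 4π × (0.0107)² = 1.44×10^-3 m².
P = εσAT⁴ = 0.80 × 5.67×10⁻⁸ × 1.44×10^-3 × (620)⁴ = 0.80 × 5.67×10⁻⁸ × 1.44×10^-3 × 1.48×10^11.
P = 9.64 W.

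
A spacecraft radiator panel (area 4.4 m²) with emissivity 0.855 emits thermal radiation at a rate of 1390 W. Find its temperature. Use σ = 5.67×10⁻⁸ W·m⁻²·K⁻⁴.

From P = εσAT⁴, T = (P / εσA)^(1/4) = (1390 / (0.855 × 5.67×10⁻⁸ × 4.40))^(1/4).
T = (6.52×10^9)^(1/4) = 284 K.

T ≈ 284 K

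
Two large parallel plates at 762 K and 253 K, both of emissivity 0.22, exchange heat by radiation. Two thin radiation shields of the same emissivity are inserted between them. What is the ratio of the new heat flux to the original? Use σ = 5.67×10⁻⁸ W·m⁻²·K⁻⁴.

ratio ≈ 0.333

With N identical shields there are N+1 = 3 gaps in series, each with the same radiative resistance, so the flux falls to 1/(N+1) of its unshielded value.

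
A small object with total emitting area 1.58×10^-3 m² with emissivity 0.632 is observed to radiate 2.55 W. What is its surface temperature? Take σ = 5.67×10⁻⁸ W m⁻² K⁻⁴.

From P = εσAT⁴, T = (P / εσA)^(1/4) = (2.55 / (0.632 × 5.67×10⁻⁸ × 1.58×10^-3))^(1/4).
T = (4.50×10^10)^(1/4) = 461 K.

T ≈ 461 K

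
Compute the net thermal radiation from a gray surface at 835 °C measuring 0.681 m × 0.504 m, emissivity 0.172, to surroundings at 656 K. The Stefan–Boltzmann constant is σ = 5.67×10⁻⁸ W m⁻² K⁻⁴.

A = 0.681 × 0.504 = 0.343 m².
Convert: 835 °C = 1108 K.
Q = εσA(T⁴ − T_s⁴). T⁴ − T_s⁴ = (1108)⁴ − (656)⁴ = 1.51×10^12 − 1.85×10^11 = 1.32×10^12 K⁴.
Q = 0.172 × 5.67×10⁻⁸ × 0.343 × 1.32×10^12 = 4420 W.

Q ≈ 4420 W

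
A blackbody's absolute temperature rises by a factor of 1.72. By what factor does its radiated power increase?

factor ≈ 8.75

P ∝ T⁴, so the power scales as (1.72)⁴ = 8.75.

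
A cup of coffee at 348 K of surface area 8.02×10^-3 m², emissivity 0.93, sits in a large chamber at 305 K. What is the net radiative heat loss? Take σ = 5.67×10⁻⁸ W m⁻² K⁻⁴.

Q ≈ 2.54 W

Q = εσA(T⁴ − T_s⁴). T⁴ − T_s⁴ = (348)⁴ − (305)⁴ = 1.47×10^10 − 8.65×10^9 = 6.01×10^9 K⁴.
Q = 0.93 × 5.67×10⁻⁸ × 8.02×10^-3 × 6.01×10^9 = 2.54 W.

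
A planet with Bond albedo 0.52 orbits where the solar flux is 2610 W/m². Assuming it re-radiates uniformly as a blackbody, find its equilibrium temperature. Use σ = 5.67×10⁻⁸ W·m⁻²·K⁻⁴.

T ≈ 273 K

Power absorbed = (1−a)S·πR²; power emitted = 4πR²σT⁴. Equating and cancelling πR²:
T = ((1−a)S / 4σ)^(1/4) = (1250 / (4 × 5.67×10⁻⁸))^(1/4) = (5.52×10^9)^(1/4).
T = 273 K.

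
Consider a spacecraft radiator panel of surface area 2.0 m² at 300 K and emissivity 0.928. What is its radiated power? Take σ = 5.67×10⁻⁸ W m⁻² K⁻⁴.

P = εσAT⁴ = 0.928 × 5.67×10⁻⁸ × 2.00 × (300)⁴ = 0.928 × 5.67×10⁻⁸ × 2.00 × 8.10×10^9.
P = 852 W.

P ≈ 852 W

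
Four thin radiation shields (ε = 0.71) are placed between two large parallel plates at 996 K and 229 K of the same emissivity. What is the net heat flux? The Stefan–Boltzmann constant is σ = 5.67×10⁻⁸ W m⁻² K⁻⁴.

Each of the 5 gaps contributes resistance (2/ε − 1) = 2/0.71 − 1 = 1.817; total = 9.085.
q = σ(T₁⁴ − T₂⁴) / 9.085 = 5.67×10⁻⁸ × 9.81×10^11 / 9.085 = 6120 W/m².

q ≈ 6120 W/m²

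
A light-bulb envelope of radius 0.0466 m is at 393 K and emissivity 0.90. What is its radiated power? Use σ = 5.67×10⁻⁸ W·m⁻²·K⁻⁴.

A = 4πr² = 4π × (0.0466)² = 0.0273 m².
Stefan–Boltzmann: P = εσAT⁴ = 0.90 × 5.67×10⁻⁸ × 0.0273 × (393)⁴ = 0.90 × 5.67×10⁻⁸ × 0.0273 × 2.39×10^10.
P = 33.2 W.

P ≈ 33.2 W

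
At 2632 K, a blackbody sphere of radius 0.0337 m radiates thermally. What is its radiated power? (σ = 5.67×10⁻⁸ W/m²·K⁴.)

A = 4πr² = 4π × (0.0337)² = 0.0143 m².
P = σAT⁴ = 5.67×10⁻⁸ × 0.0143 × (2632)⁴ = 5.67×10⁻⁸ × 0.0143 × 4.80×10^13.
P = 38800 W.

P ≈ 38800 W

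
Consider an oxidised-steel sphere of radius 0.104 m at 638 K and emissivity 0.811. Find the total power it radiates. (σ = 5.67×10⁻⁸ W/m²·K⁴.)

P ≈ 1040 W

A = 4πr² = 4π × (0.104)² = 0.136 m².
P = εσAT⁴ = 0.811 × 5.67×10⁻⁸ × 0.136 × (638)⁴ = 0.811 × 5.67×10⁻⁸ × 0.136 × 1.66×10^11.
P = 1040 W.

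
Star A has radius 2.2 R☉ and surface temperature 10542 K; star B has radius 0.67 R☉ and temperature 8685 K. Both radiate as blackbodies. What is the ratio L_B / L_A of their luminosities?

L_B/L_A ≈ 0.0427

L = 4πR²σT⁴ ∝ R²T⁴, so L_B/L_A = (0.67/2.2)² × (8685/10542)⁴ = 0.0927 × 0.461 = 0.0427.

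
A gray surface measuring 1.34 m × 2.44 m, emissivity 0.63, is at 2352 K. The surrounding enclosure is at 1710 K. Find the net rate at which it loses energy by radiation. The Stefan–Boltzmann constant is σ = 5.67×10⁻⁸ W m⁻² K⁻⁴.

A = 1.34 × 2.44 = 3.27 m².
Q = εσA(T⁴ − T_s⁴). T⁴ − T_s⁴ = (2352)⁴ − (1710)⁴ = 3.06×10^13 − 8.55×10^12 = 2.21×10^13 K⁴.
Q = 0.63 × 5.67×10⁻⁸ × 3.27 × 2.21×10^13 = 2.58×10^6 W.

Q ≈ 2.58×10^6 W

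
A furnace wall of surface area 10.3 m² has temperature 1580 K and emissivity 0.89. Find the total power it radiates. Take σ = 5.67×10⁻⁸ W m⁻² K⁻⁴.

P ≈ 3.24×10^6 W

Stefan–Boltzmann: P = εσAT⁴ = 0.89 × 5.67×10⁻⁸ × 10.3 × (1580)⁴ = 0.89 × 5.67×10⁻⁸ × 10.3 × 6.23×10^12.
P = 3.24×10^6 W.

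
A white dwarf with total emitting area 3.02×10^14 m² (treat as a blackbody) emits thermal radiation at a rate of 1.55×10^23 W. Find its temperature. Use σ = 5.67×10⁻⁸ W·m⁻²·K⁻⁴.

T ≈ 9750 K

From P = σAT⁴, T = (P / σA)^(1/4) = (1.55×10^23 / (5.67×10⁻⁸ × 3.02×10^14))^(1/4).
T = (9.05×10^15)^(1/4) = 9750 K.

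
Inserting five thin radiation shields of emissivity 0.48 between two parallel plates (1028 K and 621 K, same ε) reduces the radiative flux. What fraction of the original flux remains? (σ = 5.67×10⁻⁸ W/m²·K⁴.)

ratio ≈ 0.167

With N identical shields there are N+1 = 6 gaps in series, each with the same radiative resistance, so the flux falls to 1/(N+1) of its unshielded value.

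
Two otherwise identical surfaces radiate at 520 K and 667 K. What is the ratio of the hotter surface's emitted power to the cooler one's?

ratio ≈ 2.71

P ∝ T⁴, so the ratio is (667/520)⁴ = (1.283)⁴ = 2.71.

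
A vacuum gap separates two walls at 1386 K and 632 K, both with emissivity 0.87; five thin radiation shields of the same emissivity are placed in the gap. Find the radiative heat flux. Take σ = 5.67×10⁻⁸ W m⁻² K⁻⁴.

q ≈ 25700 W/m²

Each of the 6 gaps contributes resistance (2/ε − 1) = 2/0.87 − 1 = 1.299; total = 7.793.
q = σ(T₁⁴ − T₂⁴) / 7.793 = 5.67×10⁻⁸ × 3.53×10^12 / 7.793 = 25700 W/m².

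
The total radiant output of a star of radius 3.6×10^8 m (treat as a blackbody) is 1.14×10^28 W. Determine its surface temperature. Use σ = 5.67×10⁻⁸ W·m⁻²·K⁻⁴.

T ≈ 18700 K

A = 4πr² = 4π × (3.6×10^8)² = 1.63×10^18 m².
From P = σAT⁴, T = (P / σA)^(1/4) = (1.14×10^28 / (5.67×10⁻⁸ × 1.63×10^18))^(1/4).
T = (1.23×10^17)^(1/4) = 18700 K.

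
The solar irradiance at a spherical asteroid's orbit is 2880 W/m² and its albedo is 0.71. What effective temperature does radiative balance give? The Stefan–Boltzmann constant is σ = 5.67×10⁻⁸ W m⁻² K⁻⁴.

T ≈ 246 K

Power absorbed = (1−a)S·πR²; power emitted = 4πR²σT⁴. Equating and cancelling πR²:
T = ((1−a)S / 4σ)^(1/4) = (835 / (4 × 5.67×10⁻⁸))^(1/4) = (3.68×10^9)^(1/4).
T = 246 K.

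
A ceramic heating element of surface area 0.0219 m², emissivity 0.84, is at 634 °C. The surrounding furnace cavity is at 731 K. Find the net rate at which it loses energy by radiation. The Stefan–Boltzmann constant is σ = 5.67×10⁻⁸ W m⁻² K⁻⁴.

Convert: 634 °C = 907 K.
Q = εσA(T⁴ − T_s⁴). T⁴ − T_s⁴ = (907)⁴ − (731)⁴ = 6.77×10^11 − 2.86×10^11 = 3.91×10^11 K⁴.
Q = 0.84 × 5.67×10⁻⁸ × 0.0219 × 3.91×10^11 = 408 W.

Q ≈ 408 W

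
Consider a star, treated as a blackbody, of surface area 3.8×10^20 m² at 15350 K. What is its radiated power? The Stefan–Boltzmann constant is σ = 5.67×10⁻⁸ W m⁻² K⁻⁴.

P = σAT⁴ = 5.67×10⁻⁸ × 3.80×10^20 × (15350)⁴ = 5.67×10⁻⁸ × 3.80×10^20 × 5.55×10^16.
P = 1.20×10^30 W.

P ≈ 1.20×10^30 W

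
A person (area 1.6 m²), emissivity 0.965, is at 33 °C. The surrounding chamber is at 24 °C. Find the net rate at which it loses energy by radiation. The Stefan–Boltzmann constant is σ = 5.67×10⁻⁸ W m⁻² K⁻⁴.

Convert: 33 °C = 306 K; 24 °C = 297 K.
Q = εσA(T⁴ − T_s⁴). T⁴ − T_s⁴ = (306)⁴ − (297)⁴ = 8.77×10^9 − 7.78×10^9 = 9.87×10^8 K⁴.
Q = 0.965 × 5.67×10⁻⁸ × 1.60 × 9.87×10^8 = 86.4 W.

Q ≈ 86.4 W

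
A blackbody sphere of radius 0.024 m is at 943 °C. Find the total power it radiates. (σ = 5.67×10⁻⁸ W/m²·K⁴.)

A = 4πr² = 4π × (0.024)² = 7.24×10^-3 m².
943 °C = 1216 K.
P = σAT⁴ = 5.67×10⁻⁸ × 7.24×10^-3 × (1216)⁴ = 5.67×10⁻⁸ × 7.24×10^-3 × 2.19×10^12.
P = 897 W.

P ≈ 897 W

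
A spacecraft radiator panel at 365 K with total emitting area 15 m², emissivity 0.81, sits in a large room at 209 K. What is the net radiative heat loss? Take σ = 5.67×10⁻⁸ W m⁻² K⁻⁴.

Q ≈ 10900 W

Q = εσA(T⁴ − T_s⁴). T⁴ − T_s⁴ = (365)⁴ − (209)⁴ = 1.77×10^10 − 1.91×10^9 = 1.58×10^10 K⁴.
Q = 0.81 × 5.67×10⁻⁸ × 15.0 × 1.58×10^10 = 10900 W.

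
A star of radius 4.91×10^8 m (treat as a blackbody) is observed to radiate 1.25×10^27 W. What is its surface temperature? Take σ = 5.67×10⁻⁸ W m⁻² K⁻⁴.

T ≈ 9240 K

A = 4πr² = 4π × (4.91×10^8)² = 3.03×10^18 m².
From P = σAT⁴, T = (P / σA)^(1/4) = (1.25×10^27 / (5.67×10⁻⁸ × 3.03×10^18))^(1/4).
T = (7.28×10^15)^(1/4) = 9240 K.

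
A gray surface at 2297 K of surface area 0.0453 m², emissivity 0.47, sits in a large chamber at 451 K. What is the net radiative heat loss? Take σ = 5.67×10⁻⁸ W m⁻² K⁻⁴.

Q = εσA(T⁴ − T_s⁴). T⁴ − T_s⁴ = (2297)⁴ − (451)⁴ = 2.78×10^13 − 4.14×10^10 = 2.78×10^13 K⁴.
Q = 0.47 × 5.67×10⁻⁸ × 0.0453 × 2.78×10^13 = 33600 W.

Q ≈ 33600 W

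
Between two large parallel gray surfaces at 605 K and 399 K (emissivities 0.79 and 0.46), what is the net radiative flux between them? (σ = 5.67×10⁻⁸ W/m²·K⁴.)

For two large parallel gray plates, q = σ(T₁⁴ − T₂⁴) / (1/ε₁ + 1/ε₂ − 1).
1/ε₁ + 1/ε₂ − 1 = 1/0.79 + 1/0.46 − 1 = 2.440.
T₁⁴ − T₂⁴ = 1.34×10^11 − 2.53×10^10 = 1.09×10^11 K⁴.
q = 5.67×10⁻⁸ × 1.09×10^11 / 2.440 = 2520 W/m².

q ≈ 2520 W/m²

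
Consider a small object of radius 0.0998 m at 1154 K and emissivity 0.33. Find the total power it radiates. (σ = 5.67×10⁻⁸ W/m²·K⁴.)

P ≈ 4150 W

A = 4πr² = 4π × (0.0998)² = 0.125 m².
P = εσAT⁴ = 0.33 × 5.67×10⁻⁸ × 0.125 × (1154)⁴ = 0.33 × 5.67×10⁻⁸ × 0.125 × 1.77×10^12.
P = 4150 W.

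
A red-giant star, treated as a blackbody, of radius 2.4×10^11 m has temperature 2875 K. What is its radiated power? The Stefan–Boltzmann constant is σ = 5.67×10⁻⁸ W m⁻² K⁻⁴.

A = 4πr² = 4π × (2.4×10^11)² = 7.24×10^23 m².
P = σAT⁴ = 5.67×10⁻⁸ × 7.24×10^23 × (2875)⁴ = 5.67×10⁻⁸ × 7.24×10^23 × 6.83×10^13.
P = 2.80×10^30 W.

P ≈ 2.80×10^30 W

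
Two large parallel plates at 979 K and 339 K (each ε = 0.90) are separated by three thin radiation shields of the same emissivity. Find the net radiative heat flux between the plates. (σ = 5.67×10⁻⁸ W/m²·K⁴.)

q ≈ 10500 W/m²

Each of the 4 gaps contributes resistance (2/ε − 1) = 2/0.90 − 1 = 1.222; total = 4.889.
q = σ(T₁⁴ − T₂⁴) / 4.889 = 5.67×10⁻⁸ × 9.05×10^11 / 4.889 = 10500 W/m².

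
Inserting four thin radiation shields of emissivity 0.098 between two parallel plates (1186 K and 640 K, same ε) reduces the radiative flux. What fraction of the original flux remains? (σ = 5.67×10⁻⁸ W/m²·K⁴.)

With N identical shields there are N+1 = 5 gaps in series, each with the same radiative resistance, so the flux falls to 1/(N+1) of its unshielded value.

ratio ≈ 0.200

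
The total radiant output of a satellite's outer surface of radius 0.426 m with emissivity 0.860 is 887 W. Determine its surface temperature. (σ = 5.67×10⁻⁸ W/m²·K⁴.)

A = 4πr² = 4π × (0.426)² = 2.28 m².
From P = εσAT⁴, T = (P / εσA)^(1/4) = (887 / (0.860 × 5.67×10⁻⁸ × 2.28))^(1/4).
T = (7.98×10^9)^(1/4) = 299 K.

T ≈ 299 K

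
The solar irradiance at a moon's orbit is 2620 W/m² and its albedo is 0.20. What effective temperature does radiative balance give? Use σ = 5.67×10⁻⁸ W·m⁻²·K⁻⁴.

T ≈ 310 K

Power absorbed = (1−a)S·πR²; power emitted = 4πR²σT⁴. Equating and cancelling πR²:
T = ((1−a)S / 4σ)^(1/4) = (2100 / (4 × 5.67×10⁻⁸))^(1/4) = (9.24×10^9)^(1/4).
T = 310 K.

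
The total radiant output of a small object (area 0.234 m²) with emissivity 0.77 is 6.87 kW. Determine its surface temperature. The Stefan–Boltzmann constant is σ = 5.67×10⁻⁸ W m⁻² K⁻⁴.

T ≈ 906 K

From P = εσAT⁴, T = (P / εσA)^(1/4) = (6870 / (0.77 × 5.67×10⁻⁸ × 0.234))^(1/4).
T = (6.72×10^11)^(1/4) = 906 K.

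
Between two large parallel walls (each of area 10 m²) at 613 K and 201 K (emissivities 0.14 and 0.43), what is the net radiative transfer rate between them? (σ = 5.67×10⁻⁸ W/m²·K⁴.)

For two large parallel gray plates, q = σ(T₁⁴ − T₂⁴) / (1/ε₁ + 1/ε₂ − 1).
1/ε₁ + 1/ε₂ − 1 = 1/0.14 + 1/0.43 − 1 = 8.468.
T₁⁴ − T₂⁴ = 1.41×10^11 − 1.63×10^9 = 1.40×10^11 K⁴.
q = 5.67×10⁻⁸ × 1.40×10^11 / 8.468 = 934 W/m².
Q = q·A = 934 × 10 = 9340 W.

Q ≈ 9340 W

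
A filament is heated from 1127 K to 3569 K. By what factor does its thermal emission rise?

ratio ≈ 101

P ∝ T⁴, so the ratio is (3569/1127)⁴ = (3.167)⁴ = 101.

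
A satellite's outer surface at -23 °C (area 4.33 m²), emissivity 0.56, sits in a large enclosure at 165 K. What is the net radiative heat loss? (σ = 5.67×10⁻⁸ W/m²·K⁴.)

Convert: -23 °C = 250 K.
Q = εσA(T⁴ − T_s⁴). T⁴ − T_s⁴ = (250)⁴ − (165)⁴ = 3.91×10^9 − 7.41×10^8 = 3.17×10^9 K⁴.
Q = 0.56 × 5.67×10⁻⁸ × 4.33 × 3.17×10^9 = 435 W.

Q ≈ 435 W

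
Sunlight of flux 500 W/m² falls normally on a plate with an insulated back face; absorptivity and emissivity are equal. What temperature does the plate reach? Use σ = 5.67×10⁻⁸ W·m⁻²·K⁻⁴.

Absorbed flux αS = emitted flux εσT⁴ (one radiating face); with α = ε, T = (S/σ)^(1/4).
T = (500 / 5.67×10⁻⁸)^(1/4) = (8.82×10^9)^(1/4).
T = 306 K.

T ≈ 306 K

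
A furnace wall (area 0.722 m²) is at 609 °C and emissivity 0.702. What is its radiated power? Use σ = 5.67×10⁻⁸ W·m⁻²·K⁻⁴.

609 °C = 882 K.
P = εσAT⁴ = 0.702 × 5.67×10⁻⁸ × 0.722 × (882)⁴ = 0.702 × 5.67×10⁻⁸ × 0.722 × 6.05×10^11.
P = 17400 W.

P ≈ 17400 W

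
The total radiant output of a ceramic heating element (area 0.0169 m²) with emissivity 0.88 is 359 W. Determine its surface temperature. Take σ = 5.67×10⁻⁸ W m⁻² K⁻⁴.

From P = εσAT⁴, T = (P / εσA)^(1/4) = (359 / (0.88 × 5.67×10⁻⁸ × 0.0169))^(1/4).
T = (4.26×10^11)^(1/4) = 808 K.

T ≈ 808 K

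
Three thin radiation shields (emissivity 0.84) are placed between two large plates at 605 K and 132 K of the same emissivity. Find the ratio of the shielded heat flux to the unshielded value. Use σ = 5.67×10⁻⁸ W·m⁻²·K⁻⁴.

With N identical shields there are N+1 = 4 gaps in series, each with the same radiative resistance, so the flux falls to 1/(N+1) of its unshielded value.

ratio ≈ 0.250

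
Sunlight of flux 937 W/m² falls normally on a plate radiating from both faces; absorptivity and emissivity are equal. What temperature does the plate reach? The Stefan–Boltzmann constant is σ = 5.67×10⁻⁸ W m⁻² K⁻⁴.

T ≈ 301 K

Absorbed flux αS = emitted flux 2εσT⁴ per unit area; with α = ε this gives T = (S/2σ)^(1/4).
T = (937 / (2 × 5.67×10⁻⁸))^(1/4) = (8.26×10^9)^(1/4).
T = 301 K.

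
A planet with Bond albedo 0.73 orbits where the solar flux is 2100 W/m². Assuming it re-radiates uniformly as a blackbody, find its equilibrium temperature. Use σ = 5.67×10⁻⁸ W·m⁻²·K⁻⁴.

Power absorbed = (1−a)S·πR²; power emitted = 4πR²σT⁴. Equating and cancelling πR²:
T = ((1−a)S / 4σ)^(1/4) = (567 / (4 × 5.67×10⁻⁸))^(1/4) = (2.50×10^9)^(1/4).
T = 224 K.

T ≈ 224 K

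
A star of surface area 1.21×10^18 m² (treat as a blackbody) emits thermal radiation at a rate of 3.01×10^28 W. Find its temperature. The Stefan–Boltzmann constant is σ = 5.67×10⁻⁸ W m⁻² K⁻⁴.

T ≈ 25700 K

From P = σAT⁴, T = (P / σA)^(1/4) = (3.01×10^28 / (5.67×10⁻⁸ × 1.21×10^18))^(1/4).
T = (4.39×10^17)^(1/4) = 25700 K.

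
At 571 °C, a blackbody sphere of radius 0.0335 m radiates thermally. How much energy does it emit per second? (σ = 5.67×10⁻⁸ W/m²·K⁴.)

A = 4πr² = 4π × (0.0335)² = 0.0141 m².
571 °C = 844 K.
P = σAT⁴ = 5.67×10⁻⁸ × 0.0141 × (844)⁴ = 5.67×10⁻⁸ × 0.0141 × 5.07×10^11.
P = 406 W.

P ≈ 406 W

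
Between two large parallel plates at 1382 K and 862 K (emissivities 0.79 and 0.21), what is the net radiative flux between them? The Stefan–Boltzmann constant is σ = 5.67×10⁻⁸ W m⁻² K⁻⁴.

q ≈ 34900 W/m²

For two large parallel gray plates, q = σ(T₁⁴ − T₂⁴) / (1/ε₁ + 1/ε₂ − 1).
1/ε₁ + 1/ε₂ − 1 = 1/0.79 + 1/0.21 − 1 = 5.028.
T₁⁴ − T₂⁴ = 3.65×10^12 − 5.52×10^11 = 3.10×10^12 K⁴.
q = 5.67×10⁻⁸ × 3.10×10^12 / 5.028 = 34900 W/m².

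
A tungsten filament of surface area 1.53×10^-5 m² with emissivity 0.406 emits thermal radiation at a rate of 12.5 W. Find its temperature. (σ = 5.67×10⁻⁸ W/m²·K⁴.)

T ≈ 2440 K

From P = εσAT⁴, T = (P / εσA)^(1/4) = (12.5 / (0.406 × 5.67×10⁻⁸ × 1.53×10^-5))^(1/4).
T = (3.55×10^13)^(1/4) = 2440 K.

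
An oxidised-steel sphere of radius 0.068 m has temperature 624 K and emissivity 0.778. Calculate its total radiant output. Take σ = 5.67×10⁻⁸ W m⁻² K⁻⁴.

P ≈ 389 W

A = 4πr² = 4π × (0.068)² = 0.0581 m².
Stefan–Boltzmann: P = εσAT⁴ = 0.778 × 5.67×10⁻⁸ × 0.0581 × (624)⁴ = 0.778 × 5.67×10⁻⁸ × 0.0581 × 1.52×10^11.
P = 389 W.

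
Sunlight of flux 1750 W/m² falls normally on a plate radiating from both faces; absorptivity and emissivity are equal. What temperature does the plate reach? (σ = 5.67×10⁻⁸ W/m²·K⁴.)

T ≈ 352 K

Absorbed flux αS = emitted flux 2εσT⁴ per unit area; with α = ε this gives T = (S/2σ)^(1/4).
T = (1750 / (2 × 5.67×10⁻⁸))^(1/4) = (1.54×10^10)^(1/4).
T = 352 K.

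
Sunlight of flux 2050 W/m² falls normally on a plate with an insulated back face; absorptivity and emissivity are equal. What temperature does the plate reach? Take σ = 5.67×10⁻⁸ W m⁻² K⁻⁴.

Absorbed flux αS = emitted flux εσT⁴ (one radiating face); with α = ε, T = (S/σ)^(1/4).
T = (2050 / 5.67×10⁻⁸)^(1/4) = (3.62×10^10)^(1/4).
T = 436 K.

T ≈ 436 K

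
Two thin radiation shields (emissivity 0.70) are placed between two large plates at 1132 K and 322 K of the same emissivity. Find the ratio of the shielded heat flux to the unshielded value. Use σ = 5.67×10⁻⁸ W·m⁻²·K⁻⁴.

ratio ≈ 0.333

With N identical shields there are N+1 = 3 gaps in series, each with the same radiative resistance, so the flux falls to 1/(N+1) of its unshielded value.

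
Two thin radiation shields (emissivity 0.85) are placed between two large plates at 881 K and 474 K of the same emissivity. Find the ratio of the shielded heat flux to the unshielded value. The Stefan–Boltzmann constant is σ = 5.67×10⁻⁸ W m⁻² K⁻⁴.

With N identical shields there are N+1 = 3 gaps in series, each with the same radiative resistance, so the flux falls to 1/(N+1) of its unshielded value.

ratio ≈ 0.333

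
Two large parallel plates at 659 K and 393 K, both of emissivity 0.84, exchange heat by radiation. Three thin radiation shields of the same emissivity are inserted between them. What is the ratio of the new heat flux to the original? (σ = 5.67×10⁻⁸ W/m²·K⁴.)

ratio ≈ 0.250

With N identical shields there are N+1 = 4 gaps in series, each with the same radiative resistance, so the flux falls to 1/(N+1) of its unshielded value.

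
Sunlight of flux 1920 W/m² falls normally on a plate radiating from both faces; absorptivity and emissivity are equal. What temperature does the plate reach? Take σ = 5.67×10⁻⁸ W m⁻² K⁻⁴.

Absorbed flux αS = emitted flux 2εσT⁴ per unit area; with α = ε this gives T = (S/2σ)^(1/4).
T = (1920 / (2 × 5.67×10⁻⁸))^(1/4) = (1.69×10^10)^(1/4).
T = 361 K.

T ≈ 361 K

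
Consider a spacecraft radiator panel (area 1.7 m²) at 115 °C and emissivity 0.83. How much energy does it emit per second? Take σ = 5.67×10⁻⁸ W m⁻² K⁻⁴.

115 °C = 388 K.
Stefan–Boltzmann: P = εσAT⁴ = 0.83 × 5.67×10⁻⁸ × 1.70 × (388)⁴ = 0.83 × 5.67×10⁻⁸ × 1.70 × 2.27×10^10.
P = 1810 W.

P ≈ 1810 W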